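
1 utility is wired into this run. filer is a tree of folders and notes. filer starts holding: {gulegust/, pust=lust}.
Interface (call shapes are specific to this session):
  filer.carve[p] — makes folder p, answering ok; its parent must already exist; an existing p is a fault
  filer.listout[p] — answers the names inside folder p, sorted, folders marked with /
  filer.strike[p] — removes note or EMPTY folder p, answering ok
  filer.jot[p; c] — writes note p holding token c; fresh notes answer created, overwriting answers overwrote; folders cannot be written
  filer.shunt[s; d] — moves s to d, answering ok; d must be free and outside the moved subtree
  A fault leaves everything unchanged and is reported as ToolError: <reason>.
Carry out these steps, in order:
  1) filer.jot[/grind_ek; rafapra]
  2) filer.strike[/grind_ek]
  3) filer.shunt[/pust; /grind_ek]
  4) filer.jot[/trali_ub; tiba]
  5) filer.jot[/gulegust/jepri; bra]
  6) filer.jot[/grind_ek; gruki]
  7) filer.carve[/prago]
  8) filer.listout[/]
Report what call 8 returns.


Answer: [grind_ek, gulegust/, prago/, trali_ub]

Derivation:
Next I call filer.jot passing p='/grind_ek', c='rafapra', which returns created.
Invoking filer.strike passing p='/grind_ek', and observe ok.
Calling filer.shunt passing s='/pust', d='/grind_ek', and observe ok.
Invoking filer.jot passing p='/trali_ub', c='tiba', and see created.
Invoking filer.jot passing p='/gulegust/jepri', c='bra', yielding created.
Invoking filer.jot passing p='/grind_ek', c='gruki', and observe overwrote.
Now I run filer.carve passing p='/prago', which returns ok.
I run filer.listout passing p='/', and observe [grind_ek, gulegust/, prago/, trali_ub].


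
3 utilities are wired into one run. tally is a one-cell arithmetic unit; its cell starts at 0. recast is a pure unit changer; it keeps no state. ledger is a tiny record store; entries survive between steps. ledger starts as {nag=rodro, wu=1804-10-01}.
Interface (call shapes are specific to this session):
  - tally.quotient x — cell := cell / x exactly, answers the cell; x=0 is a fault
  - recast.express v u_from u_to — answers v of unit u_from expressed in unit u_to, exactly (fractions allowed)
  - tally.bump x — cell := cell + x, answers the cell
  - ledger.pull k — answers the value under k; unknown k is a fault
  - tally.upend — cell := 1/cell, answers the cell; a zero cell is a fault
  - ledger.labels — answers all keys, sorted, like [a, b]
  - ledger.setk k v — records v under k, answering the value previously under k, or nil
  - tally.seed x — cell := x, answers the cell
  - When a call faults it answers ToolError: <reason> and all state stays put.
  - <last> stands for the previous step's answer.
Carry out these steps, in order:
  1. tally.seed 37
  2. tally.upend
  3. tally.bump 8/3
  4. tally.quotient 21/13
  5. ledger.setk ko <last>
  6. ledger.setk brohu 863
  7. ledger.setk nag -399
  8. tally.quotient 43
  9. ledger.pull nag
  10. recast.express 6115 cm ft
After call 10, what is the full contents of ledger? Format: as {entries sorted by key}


Answer: {brohu=863, ko=3887/2331, nag=-399, wu=1804-10-01}

Derivation:
I invoke tally.seed with x: 37, and see 37.
Using tally.upend(), and get 1/37.
I invoke tally.bump with x: 8/3, giving 299/111.
Next I call tally.quotient with x: 21/13, and see 3887/2331.
Now I run ledger.setk with k: ko, v: <last>, which returns nil.
I invoke ledger.setk with k: brohu, v: 863, and observe nil.
I invoke ledger.setk with k: nag, v: -399, and get rodro.
Now I run tally.quotient with x: 43: 3887/100233.
I run ledger.pull with k: nag, and see -399.
Then recast.express with v: 6115, u_from: cm, u_to: ft, → 152875/762.


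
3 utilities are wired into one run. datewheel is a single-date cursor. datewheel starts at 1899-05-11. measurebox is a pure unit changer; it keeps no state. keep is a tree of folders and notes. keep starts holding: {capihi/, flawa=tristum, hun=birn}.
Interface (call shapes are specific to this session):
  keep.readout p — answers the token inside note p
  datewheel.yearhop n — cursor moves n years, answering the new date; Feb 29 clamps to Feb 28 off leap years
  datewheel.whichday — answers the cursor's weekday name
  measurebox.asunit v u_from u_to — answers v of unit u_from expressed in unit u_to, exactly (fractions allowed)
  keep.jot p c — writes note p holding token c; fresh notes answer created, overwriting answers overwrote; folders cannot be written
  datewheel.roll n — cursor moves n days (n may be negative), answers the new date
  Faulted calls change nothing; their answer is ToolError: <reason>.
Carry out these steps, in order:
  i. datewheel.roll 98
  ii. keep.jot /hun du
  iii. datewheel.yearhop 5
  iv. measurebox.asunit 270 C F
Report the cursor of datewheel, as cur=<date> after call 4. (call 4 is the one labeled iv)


Answer: cur=1904-08-17

Derivation:
! roll(n='98') == 1899-08-17
! jot(p='/hun', c='du') == overwrote
! yearhop(n='5') == 1904-08-17
! asunit(v='270', u_from='C', u_to='F') == 518


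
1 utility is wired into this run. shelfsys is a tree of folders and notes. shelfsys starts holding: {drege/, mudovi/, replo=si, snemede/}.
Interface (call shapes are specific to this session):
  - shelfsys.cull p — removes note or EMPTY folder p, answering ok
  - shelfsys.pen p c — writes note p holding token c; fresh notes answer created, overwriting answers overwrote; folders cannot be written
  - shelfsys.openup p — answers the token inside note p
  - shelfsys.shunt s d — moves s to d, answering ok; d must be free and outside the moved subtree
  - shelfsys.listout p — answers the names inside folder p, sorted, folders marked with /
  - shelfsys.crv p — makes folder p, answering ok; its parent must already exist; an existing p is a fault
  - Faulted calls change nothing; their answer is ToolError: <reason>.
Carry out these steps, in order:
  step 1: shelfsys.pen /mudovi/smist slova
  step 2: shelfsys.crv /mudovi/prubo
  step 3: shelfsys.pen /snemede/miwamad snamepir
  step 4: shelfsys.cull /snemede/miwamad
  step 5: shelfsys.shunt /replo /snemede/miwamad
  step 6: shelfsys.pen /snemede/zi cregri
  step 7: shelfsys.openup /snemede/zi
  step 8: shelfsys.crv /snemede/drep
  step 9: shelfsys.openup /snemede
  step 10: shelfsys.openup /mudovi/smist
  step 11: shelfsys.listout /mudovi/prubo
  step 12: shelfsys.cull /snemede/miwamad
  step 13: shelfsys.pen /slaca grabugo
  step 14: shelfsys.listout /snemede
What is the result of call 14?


Answer: [drep/, zi]

Derivation:
! 1. shelfsys.pen(p: /mudovi/smist, c: slova) : created
! 2. shelfsys.crv(p: /mudovi/prubo) : ok
! 3. shelfsys.pen(p: /snemede/miwamad, c: snamepir) : created
! 4. shelfsys.cull(p: /snemede/miwamad) : ok
! 5. shelfsys.shunt(s: /replo, d: /snemede/miwamad) : ok
! 6. shelfsys.pen(p: /snemede/zi, c: cregri) : created
! 7. shelfsys.openup(p: /snemede/zi) : cregri
! 8. shelfsys.crv(p: /snemede/drep) : ok
! 9. shelfsys.openup(p: /snemede) : ToolError: is a directory
! 10. shelfsys.openup(p: /mudovi/smist) : slova
! 11. shelfsys.listout(p: /mudovi/prubo) : []
! 12. shelfsys.cull(p: /snemede/miwamad) : ok
! 13. shelfsys.pen(p: /slaca, c: grabugo) : created
! 14. shelfsys.listout(p: /snemede) : [drep/, zi]


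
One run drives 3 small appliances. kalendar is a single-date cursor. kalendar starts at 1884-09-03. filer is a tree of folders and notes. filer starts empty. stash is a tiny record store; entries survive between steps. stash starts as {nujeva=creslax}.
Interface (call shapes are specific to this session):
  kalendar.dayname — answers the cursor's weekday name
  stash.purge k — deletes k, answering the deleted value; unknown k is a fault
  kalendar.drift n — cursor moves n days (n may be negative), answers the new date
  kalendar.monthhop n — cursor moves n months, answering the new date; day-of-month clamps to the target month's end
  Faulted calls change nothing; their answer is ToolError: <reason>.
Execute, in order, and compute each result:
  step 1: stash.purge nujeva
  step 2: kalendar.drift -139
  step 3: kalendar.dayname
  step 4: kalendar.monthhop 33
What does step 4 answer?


Answer: 1887-01-17

Derivation:
Next I call stash.purge using k='nujeva', and get creslax.
I try kalendar.drift using n='-139', → 1884-04-17.
Next I call kalendar.dayname(), and get Thursday.
Calling kalendar.monthhop using n='33', and get 1887-01-17.


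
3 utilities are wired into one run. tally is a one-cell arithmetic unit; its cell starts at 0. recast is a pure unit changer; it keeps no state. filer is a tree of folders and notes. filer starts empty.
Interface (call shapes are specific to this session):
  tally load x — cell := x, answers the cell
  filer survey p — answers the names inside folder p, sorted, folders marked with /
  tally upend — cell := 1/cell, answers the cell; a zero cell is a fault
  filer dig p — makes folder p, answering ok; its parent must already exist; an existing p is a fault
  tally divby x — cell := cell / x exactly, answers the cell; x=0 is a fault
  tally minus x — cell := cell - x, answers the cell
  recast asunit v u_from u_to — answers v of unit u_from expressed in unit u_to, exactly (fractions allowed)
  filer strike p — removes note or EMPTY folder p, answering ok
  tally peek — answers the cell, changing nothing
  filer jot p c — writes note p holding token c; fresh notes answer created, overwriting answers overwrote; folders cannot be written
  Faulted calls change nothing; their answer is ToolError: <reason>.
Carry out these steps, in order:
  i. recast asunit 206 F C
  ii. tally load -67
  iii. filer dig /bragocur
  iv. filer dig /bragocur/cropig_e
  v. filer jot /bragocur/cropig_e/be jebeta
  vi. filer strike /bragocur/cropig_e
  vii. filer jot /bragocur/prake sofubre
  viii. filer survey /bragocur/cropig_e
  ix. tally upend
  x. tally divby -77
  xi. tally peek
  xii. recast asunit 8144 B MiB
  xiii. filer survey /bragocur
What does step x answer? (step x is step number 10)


Answer: 1/5159

Derivation:
→ recast asunit(v='206', u_from='F', u_to='C')
← 290/3
→ tally load(x='-67')
← -67
→ filer dig(p='/bragocur')
← ok
→ filer dig(p='/bragocur/cropig_e')
← ok
→ filer jot(p='/bragocur/cropig_e/be', c='jebeta')
← created
→ filer strike(p='/bragocur/cropig_e')
← ToolError: not empty
→ filer jot(p='/bragocur/prake', c='sofubre')
← created
→ filer survey(p='/bragocur/cropig_e')
← [be]
→ tally upend()
← -1/67
→ tally divby(x='-77')
← 1/5159
→ tally peek()
← 1/5159
→ recast asunit(v='8144', u_from='B', u_to='MiB')
← 509/65536
→ filer survey(p='/bragocur')
← [cropig_e/, prake]


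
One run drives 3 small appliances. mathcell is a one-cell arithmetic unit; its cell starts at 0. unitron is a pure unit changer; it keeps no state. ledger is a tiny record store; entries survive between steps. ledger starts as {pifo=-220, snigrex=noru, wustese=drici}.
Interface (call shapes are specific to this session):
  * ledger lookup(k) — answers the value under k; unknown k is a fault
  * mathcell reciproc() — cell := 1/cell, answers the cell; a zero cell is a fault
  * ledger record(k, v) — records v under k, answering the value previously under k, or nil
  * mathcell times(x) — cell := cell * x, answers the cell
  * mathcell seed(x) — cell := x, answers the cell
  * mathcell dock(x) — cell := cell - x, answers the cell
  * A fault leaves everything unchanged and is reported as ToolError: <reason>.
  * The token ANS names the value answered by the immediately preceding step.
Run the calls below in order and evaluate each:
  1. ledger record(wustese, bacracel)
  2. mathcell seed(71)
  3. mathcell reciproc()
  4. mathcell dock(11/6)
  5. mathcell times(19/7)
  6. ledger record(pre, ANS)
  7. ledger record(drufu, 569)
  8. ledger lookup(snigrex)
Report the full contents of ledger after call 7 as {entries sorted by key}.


Calling ledger record passing wustese, bacracel, yielding drici.
I use mathcell seed passing 71, yielding 71.
Using mathcell reciproc(), and get 1/71.
I call mathcell dock passing 11/6, → -775/426.
I use mathcell times passing 19/7: -14725/2982.
Next I call ledger record passing pre, ANS, → nil.
I use ledger record passing drufu, 569, and see nil.
Calling ledger lookup passing snigrex: noru.

Answer: {drufu=569, pifo=-220, pre=-14725/2982, snigrex=noru, wustese=bacracel}


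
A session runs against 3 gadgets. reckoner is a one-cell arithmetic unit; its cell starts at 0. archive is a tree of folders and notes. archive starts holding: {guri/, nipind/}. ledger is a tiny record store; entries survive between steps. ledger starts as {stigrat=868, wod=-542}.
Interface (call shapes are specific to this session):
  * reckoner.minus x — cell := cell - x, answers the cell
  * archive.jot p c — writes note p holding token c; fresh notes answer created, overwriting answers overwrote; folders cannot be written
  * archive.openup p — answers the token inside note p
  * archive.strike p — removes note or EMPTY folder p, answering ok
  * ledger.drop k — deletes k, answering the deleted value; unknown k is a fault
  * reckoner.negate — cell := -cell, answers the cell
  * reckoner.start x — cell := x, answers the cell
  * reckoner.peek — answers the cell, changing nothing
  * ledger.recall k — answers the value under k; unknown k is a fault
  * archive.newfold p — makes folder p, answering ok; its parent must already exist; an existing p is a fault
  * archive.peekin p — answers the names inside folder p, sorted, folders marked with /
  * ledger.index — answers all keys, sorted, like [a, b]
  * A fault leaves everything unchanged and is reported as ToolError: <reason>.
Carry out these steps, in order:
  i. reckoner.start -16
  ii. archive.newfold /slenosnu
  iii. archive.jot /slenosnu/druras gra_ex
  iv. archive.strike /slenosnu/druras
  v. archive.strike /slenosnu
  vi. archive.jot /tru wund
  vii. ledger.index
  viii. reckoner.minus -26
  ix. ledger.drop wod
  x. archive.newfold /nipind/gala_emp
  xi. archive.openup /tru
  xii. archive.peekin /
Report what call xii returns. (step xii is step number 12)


Answer: [guri/, nipind/, tru]

Derivation:
==> start(x='-16')
<== -16
==> newfold(p='/slenosnu')
<== ok
==> jot(p='/slenosnu/druras', c='gra_ex')
<== created
==> strike(p='/slenosnu/druras')
<== ok
==> strike(p='/slenosnu')
<== ok
==> jot(p='/tru', c='wund')
<== created
==> index()
<== [stigrat, wod]
==> minus(x='-26')
<== 10
==> drop(k='wod')
<== -542
==> newfold(p='/nipind/gala_emp')
<== ok
==> openup(p='/tru')
<== wund
==> peekin(p='/')
<== [guri/, nipind/, tru]


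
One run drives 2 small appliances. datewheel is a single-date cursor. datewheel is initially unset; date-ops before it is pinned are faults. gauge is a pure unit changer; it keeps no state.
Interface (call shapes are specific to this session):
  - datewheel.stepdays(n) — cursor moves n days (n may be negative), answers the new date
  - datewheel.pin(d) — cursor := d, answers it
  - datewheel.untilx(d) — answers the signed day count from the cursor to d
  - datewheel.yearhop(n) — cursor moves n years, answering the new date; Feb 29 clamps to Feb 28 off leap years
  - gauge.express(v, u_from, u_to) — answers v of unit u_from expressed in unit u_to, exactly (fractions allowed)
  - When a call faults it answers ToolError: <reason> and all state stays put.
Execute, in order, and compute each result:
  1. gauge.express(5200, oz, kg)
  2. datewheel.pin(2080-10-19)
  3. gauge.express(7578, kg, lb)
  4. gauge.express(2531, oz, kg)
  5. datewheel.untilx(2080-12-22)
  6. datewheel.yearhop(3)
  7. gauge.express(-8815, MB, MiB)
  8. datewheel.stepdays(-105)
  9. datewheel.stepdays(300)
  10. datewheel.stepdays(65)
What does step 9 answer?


Answer: 2084-05-01

Derivation:
! gauge.express(v: 5200, u_from: oz, u_to: kg) : 589670081/4000000
! datewheel.pin(d: 2080-10-19) : 2080-10-19
! gauge.express(v: 7578, u_from: kg, u_to: lb) : 757800000000/45359237
! gauge.express(v: 2531, u_from: oz, u_to: kg) : 114804228847/1600000000
! datewheel.untilx(d: 2080-12-22) : 64
! datewheel.yearhop(n: 3) : 2083-10-19
! gauge.express(v: -8815, u_from: MB, u_to: MiB) : -137734375/16384
! datewheel.stepdays(n: -105) : 2083-07-06
! datewheel.stepdays(n: 300) : 2084-05-01
! datewheel.stepdays(n: 65) : 2084-07-05


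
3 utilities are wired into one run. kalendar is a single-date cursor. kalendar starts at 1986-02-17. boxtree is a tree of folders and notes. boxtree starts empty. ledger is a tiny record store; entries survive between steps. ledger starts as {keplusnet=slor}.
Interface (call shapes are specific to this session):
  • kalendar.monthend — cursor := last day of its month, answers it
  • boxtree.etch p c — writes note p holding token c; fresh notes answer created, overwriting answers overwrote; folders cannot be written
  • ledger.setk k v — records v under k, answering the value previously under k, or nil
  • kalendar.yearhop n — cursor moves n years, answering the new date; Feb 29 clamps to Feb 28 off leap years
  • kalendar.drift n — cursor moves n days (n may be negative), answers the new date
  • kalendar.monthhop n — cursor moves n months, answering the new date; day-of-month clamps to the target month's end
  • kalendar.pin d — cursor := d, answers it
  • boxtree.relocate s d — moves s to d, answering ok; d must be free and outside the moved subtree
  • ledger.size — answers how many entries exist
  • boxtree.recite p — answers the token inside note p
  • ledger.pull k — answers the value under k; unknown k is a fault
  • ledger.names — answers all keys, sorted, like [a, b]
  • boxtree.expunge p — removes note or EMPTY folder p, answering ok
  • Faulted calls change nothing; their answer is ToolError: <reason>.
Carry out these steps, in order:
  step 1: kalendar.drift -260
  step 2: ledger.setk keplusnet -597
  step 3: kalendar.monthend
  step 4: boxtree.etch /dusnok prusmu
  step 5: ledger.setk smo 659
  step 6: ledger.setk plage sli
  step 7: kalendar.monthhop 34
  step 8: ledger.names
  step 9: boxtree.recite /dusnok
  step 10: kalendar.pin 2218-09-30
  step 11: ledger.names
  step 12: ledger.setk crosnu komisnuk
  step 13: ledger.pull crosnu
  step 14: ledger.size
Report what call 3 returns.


-> kalendar.drift(n→-260)
<- 1985-06-02
-> ledger.setk(k→keplusnet, v→-597)
<- slor
-> kalendar.monthend()
<- 1985-06-30
-> boxtree.etch(p→/dusnok, c→prusmu)
<- created
-> ledger.setk(k→smo, v→659)
<- nil
-> ledger.setk(k→plage, v→sli)
<- nil
-> kalendar.monthhop(n→34)
<- 1988-04-30
-> ledger.names()
<- [keplusnet, plage, smo]
-> boxtree.recite(p→/dusnok)
<- prusmu
-> kalendar.pin(d→2218-09-30)
<- 2218-09-30
-> ledger.names()
<- [keplusnet, plage, smo]
-> ledger.setk(k→crosnu, v→komisnuk)
<- nil
-> ledger.pull(k→crosnu)
<- komisnuk
-> ledger.size()
<- 4

Answer: 1985-06-30


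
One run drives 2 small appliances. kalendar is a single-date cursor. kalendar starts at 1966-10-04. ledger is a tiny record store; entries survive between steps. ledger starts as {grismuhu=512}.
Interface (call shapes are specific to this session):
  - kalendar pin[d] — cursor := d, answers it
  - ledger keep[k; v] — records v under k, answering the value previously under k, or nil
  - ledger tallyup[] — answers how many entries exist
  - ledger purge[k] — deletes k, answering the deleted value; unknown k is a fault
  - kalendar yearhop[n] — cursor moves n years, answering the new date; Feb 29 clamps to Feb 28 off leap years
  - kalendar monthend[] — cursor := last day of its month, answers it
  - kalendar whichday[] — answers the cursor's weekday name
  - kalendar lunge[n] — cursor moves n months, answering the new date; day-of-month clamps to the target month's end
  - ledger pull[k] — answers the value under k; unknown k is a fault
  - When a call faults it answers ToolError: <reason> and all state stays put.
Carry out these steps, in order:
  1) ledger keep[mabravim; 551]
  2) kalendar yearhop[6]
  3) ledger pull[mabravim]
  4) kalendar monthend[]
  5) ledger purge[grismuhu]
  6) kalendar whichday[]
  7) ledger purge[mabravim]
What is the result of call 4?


> ledger keep k='mabravim' v='551'
  nil
> kalendar yearhop n='6'
  1972-10-04
> ledger pull k='mabravim'
  551
> kalendar monthend
  1972-10-31
> ledger purge k='grismuhu'
  512
> kalendar whichday
  Tuesday
> ledger purge k='mabravim'
  551

Answer: 1972-10-31


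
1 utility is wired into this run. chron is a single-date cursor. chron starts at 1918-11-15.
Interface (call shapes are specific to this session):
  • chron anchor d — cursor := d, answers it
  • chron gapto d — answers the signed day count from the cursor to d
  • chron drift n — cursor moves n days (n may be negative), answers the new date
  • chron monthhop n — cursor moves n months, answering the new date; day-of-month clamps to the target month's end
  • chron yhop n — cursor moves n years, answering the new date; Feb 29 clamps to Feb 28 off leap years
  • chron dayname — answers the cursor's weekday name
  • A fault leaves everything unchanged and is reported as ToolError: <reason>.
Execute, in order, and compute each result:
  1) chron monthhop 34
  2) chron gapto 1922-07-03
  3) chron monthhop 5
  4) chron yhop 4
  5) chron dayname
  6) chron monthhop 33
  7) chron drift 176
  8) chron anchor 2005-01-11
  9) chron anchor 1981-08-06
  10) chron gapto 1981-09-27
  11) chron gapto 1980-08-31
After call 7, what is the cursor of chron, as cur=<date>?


% chron monthhop n=34
= 1921-09-15
% chron gapto d=1922-07-03
= 291
% chron monthhop n=5
= 1922-02-15
% chron yhop n=4
= 1926-02-15
% chron dayname
= Monday
% chron monthhop n=33
= 1928-11-15
% chron drift n=176
= 1929-05-10
% chron anchor d=2005-01-11
= 2005-01-11
% chron anchor d=1981-08-06
= 1981-08-06
% chron gapto d=1981-09-27
= 52
% chron gapto d=1980-08-31
= -340

Answer: cur=1929-05-10


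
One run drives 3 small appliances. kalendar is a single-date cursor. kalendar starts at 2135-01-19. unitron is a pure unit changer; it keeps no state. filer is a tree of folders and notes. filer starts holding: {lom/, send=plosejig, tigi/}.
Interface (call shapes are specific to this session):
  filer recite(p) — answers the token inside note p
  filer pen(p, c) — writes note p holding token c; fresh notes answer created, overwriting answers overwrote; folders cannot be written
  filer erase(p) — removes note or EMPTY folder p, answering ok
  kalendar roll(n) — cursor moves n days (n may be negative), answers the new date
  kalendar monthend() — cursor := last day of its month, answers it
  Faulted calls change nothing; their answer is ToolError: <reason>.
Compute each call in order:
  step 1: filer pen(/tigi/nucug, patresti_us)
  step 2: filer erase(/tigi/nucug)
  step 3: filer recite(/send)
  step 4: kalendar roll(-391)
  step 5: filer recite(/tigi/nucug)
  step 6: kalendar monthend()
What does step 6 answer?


[in] filer pen p='/tigi/nucug' c='patresti_us'
[out] created
[in] filer erase p='/tigi/nucug'
[out] ok
[in] filer recite p='/send'
[out] plosejig
[in] kalendar roll n='-391'
[out] 2133-12-24
[in] filer recite p='/tigi/nucug'
[out] ToolError: not found
[in] kalendar monthend
[out] 2133-12-31

Answer: 2133-12-31


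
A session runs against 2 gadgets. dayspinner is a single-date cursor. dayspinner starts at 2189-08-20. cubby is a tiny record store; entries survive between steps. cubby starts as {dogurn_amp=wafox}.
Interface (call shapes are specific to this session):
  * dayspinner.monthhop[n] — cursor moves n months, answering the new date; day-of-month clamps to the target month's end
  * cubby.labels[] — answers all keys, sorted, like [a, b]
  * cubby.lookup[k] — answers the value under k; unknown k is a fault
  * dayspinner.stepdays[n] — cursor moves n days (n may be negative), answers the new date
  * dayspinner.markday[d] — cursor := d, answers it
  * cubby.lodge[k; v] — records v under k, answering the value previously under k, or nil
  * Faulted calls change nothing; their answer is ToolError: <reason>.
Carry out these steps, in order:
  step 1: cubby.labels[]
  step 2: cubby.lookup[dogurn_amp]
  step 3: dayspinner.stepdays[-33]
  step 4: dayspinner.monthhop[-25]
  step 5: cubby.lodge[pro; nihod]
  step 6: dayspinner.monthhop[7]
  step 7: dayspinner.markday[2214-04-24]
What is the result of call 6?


>> cubby.labels()
<< [dogurn_amp]
>> cubby.lookup(k: dogurn_amp)
<< wafox
>> dayspinner.stepdays(n: -33)
<< 2189-07-18
>> dayspinner.monthhop(n: -25)
<< 2187-06-18
>> cubby.lodge(k: pro, v: nihod)
<< nil
>> dayspinner.monthhop(n: 7)
<< 2188-01-18
>> dayspinner.markday(d: 2214-04-24)
<< 2214-04-24

Answer: 2188-01-18


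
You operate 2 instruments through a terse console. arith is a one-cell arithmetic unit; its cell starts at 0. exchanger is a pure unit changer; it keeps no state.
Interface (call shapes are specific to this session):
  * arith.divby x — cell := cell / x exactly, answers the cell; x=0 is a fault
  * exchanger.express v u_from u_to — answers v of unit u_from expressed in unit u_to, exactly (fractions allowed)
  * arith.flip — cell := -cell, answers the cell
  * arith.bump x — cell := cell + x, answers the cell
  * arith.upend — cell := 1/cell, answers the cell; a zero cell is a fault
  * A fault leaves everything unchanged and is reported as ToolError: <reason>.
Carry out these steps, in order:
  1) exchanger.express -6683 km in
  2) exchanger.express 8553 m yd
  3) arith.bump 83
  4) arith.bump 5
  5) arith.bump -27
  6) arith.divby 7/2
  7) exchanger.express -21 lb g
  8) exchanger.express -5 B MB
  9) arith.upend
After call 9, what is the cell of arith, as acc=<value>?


Now I run exchanger.express using v→-6683, u_from→km, u_to→in, and observe -33415000000/127.
Now I run exchanger.express using v→8553, u_from→m, u_to→yd, → 3563750/381.
I invoke arith.bump using x→83, and observe 83.
Calling arith.bump using x→5, → 88.
Calling arith.bump using x→-27, and observe 61.
Using arith.divby using x→7/2, giving 122/7.
I call exchanger.express using v→-21, u_from→lb, u_to→g, → -952543977/100000.
Using exchanger.express using v→-5, u_from→B, u_to→MB, — result: -1/200000.
I run arith.upend(), giving 7/122.

Answer: acc=7/122


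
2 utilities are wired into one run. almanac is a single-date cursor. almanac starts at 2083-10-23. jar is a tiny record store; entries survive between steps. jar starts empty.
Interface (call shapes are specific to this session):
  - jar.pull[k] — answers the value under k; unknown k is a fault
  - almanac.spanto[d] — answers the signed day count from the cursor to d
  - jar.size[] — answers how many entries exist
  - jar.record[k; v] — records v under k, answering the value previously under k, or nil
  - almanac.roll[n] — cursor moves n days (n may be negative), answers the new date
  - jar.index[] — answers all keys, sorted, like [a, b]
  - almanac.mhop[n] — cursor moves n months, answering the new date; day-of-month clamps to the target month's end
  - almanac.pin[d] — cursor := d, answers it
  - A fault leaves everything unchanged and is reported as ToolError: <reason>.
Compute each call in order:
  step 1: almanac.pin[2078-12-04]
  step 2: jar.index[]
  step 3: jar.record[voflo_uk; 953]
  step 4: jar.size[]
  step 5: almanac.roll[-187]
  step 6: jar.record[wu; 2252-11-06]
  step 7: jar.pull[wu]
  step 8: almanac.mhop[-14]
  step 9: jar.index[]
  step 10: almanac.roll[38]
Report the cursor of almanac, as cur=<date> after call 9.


$ almanac.pin 2078-12-04
:: 2078-12-04
$ jar.index
:: []
$ jar.record voflo_uk 953
:: nil
$ jar.size
:: 1
$ almanac.roll -187
:: 2078-05-31
$ jar.record wu 2252-11-06
:: nil
$ jar.pull wu
:: 2252-11-06
$ almanac.mhop -14
:: 2077-03-31
$ jar.index
:: [voflo_uk, wu]
$ almanac.roll 38
:: 2077-05-08

Answer: cur=2077-03-31


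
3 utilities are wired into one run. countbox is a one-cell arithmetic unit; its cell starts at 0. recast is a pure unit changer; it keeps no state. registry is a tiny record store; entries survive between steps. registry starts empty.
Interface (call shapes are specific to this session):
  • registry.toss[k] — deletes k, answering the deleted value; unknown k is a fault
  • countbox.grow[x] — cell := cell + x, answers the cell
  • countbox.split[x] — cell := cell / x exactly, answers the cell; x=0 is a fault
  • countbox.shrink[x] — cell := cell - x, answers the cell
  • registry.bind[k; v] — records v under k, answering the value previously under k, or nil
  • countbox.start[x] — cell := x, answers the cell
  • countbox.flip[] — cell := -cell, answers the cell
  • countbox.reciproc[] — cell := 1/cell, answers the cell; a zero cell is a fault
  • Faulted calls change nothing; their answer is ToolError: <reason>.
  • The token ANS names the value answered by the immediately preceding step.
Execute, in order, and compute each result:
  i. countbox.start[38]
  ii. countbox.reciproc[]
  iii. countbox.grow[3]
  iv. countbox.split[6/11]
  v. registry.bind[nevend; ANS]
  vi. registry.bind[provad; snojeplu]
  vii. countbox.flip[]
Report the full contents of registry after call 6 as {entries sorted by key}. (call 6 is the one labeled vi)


-> start(x→38)
<- 38
-> reciproc()
<- 1/38
-> grow(x→3)
<- 115/38
-> split(x→6/11)
<- 1265/228
-> bind(k→nevend, v→ANS)
<- nil
-> bind(k→provad, v→snojeplu)
<- nil
-> flip()
<- -1265/228

Answer: {nevend=1265/228, provad=snojeplu}


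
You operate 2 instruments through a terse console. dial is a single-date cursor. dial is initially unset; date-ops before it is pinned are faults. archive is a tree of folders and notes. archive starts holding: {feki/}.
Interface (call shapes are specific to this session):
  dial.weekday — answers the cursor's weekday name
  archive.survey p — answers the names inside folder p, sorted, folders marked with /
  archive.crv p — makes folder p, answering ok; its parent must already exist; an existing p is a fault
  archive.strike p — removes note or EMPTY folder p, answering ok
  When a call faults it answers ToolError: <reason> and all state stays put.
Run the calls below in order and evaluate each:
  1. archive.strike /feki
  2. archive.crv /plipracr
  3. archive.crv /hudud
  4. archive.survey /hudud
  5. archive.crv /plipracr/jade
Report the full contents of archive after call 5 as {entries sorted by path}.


Do: archive.strike[p=/feki]
See: ok
Do: archive.crv[p=/plipracr]
See: ok
Do: archive.crv[p=/hudud]
See: ok
Do: archive.survey[p=/hudud]
See: []
Do: archive.crv[p=/plipracr/jade]
See: ok

Answer: {hudud/, plipracr/, plipracr/jade/}


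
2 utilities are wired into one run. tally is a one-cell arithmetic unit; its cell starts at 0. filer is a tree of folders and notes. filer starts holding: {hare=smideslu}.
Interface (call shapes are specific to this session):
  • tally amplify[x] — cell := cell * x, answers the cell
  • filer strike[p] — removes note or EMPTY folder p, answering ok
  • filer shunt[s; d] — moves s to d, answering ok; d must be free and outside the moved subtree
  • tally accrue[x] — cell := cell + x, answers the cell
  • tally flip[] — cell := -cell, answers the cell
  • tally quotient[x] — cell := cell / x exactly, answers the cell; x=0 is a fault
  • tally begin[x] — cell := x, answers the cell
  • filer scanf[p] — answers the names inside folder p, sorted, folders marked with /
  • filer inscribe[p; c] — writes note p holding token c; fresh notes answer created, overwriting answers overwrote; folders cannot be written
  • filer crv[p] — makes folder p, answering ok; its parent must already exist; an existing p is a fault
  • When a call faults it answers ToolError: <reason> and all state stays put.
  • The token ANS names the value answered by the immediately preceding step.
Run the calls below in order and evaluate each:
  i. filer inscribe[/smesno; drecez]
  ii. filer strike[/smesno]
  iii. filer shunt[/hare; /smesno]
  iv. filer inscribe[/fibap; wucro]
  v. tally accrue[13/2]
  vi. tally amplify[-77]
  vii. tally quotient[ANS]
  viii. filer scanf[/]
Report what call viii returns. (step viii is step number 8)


Answer: [fibap, smesno]

Derivation:
>>> filer inscribe p=/smesno c=drecez
[out] created
>>> filer strike p=/smesno
[out] ok
>>> filer shunt s=/hare d=/smesno
[out] ok
>>> filer inscribe p=/fibap c=wucro
[out] created
>>> tally accrue x=13/2
[out] 13/2
>>> tally amplify x=-77
[out] -1001/2
>>> tally quotient x=ANS
[out] 1
>>> filer scanf p=/
[out] [fibap, smesno]


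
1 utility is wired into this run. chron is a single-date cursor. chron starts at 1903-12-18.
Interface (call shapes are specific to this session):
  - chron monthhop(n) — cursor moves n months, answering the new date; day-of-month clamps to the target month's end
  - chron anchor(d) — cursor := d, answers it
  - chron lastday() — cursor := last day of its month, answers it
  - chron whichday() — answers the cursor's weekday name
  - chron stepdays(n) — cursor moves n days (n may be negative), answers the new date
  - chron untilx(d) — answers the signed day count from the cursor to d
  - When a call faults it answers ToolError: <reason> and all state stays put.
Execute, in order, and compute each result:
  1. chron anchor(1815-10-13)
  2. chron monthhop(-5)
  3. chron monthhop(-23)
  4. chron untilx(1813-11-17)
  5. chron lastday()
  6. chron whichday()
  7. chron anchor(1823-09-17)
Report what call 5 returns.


Act: chron anchor[d: 1815-10-13]
Obs: 1815-10-13
Act: chron monthhop[n: -5]
Obs: 1815-05-13
Act: chron monthhop[n: -23]
Obs: 1813-06-13
Act: chron untilx[d: 1813-11-17]
Obs: 157
Act: chron lastday[]
Obs: 1813-06-30
Act: chron whichday[]
Obs: Wednesday
Act: chron anchor[d: 1823-09-17]
Obs: 1823-09-17

Answer: 1813-06-30


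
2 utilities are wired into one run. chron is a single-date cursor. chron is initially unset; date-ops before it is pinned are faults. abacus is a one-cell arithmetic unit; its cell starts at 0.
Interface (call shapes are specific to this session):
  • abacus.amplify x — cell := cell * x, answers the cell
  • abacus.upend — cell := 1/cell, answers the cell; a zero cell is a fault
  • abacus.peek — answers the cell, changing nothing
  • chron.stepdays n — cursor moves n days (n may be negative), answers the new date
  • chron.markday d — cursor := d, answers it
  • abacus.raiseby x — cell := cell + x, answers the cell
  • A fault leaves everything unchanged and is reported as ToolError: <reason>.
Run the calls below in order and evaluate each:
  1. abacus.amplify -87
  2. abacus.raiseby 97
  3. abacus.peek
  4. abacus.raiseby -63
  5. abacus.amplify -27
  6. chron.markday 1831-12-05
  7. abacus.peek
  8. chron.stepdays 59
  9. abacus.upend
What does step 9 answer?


Do: amplify[x='-87']
See: 0
Do: raiseby[x='97']
See: 97
Do: peek[]
See: 97
Do: raiseby[x='-63']
See: 34
Do: amplify[x='-27']
See: -918
Do: markday[d='1831-12-05']
See: 1831-12-05
Do: peek[]
See: -918
Do: stepdays[n='59']
See: 1832-02-02
Do: upend[]
See: -1/918

Answer: -1/918


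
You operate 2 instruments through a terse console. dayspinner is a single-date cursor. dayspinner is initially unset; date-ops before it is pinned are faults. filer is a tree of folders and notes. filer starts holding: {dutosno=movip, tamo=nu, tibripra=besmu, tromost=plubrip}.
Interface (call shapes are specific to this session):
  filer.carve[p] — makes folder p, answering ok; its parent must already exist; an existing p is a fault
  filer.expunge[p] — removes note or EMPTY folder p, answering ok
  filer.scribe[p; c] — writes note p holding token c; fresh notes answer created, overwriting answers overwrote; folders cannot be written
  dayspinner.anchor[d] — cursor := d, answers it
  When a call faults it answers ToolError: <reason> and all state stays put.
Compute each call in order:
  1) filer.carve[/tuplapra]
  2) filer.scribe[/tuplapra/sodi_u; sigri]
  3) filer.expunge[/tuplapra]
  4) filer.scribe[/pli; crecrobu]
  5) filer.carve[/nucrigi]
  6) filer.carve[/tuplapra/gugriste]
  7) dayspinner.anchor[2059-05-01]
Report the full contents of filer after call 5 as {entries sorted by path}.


Answer: {dutosno=movip, nucrigi/, pli=crecrobu, tamo=nu, tibripra=besmu, tromost=plubrip, tuplapra/, tuplapra/sodi_u=sigri}

Derivation:
>> filer.carve(/tuplapra)
<< ok
>> filer.scribe(/tuplapra/sodi_u, sigri)
<< created
>> filer.expunge(/tuplapra)
<< ToolError: not empty
>> filer.scribe(/pli, crecrobu)
<< created
>> filer.carve(/nucrigi)
<< ok
>> filer.carve(/tuplapra/gugriste)
<< ok
>> dayspinner.anchor(2059-05-01)
<< 2059-05-01


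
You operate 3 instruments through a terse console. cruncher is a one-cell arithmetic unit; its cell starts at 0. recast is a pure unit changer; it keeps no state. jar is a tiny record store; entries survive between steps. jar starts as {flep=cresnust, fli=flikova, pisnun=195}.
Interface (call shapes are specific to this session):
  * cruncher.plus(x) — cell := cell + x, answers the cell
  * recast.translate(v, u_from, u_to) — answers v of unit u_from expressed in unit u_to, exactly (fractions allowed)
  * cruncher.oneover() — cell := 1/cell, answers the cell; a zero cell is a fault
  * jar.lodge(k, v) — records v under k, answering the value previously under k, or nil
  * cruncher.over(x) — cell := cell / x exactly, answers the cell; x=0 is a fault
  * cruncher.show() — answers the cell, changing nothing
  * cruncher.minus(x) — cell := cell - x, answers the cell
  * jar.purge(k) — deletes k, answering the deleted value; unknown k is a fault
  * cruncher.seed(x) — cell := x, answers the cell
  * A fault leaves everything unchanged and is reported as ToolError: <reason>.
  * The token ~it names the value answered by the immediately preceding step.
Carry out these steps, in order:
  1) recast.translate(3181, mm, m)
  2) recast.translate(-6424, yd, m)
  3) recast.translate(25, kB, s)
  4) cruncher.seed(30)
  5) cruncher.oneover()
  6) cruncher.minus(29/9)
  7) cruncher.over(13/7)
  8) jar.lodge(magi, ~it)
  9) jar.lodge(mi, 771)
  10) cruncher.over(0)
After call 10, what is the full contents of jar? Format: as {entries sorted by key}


I invoke recast.translate on v='3181', u_from='mm', u_to='m', and see 3181/1000.
Now I run recast.translate on v='-6424', u_from='yd', u_to='m', → -3671316/625.
I try recast.translate on v='25', u_from='kB', u_to='s', yielding ToolError: incompatible units.
Using cruncher.seed on x='30', which returns 30.
Invoking cruncher.oneover, and observe 1/30.
Then cruncher.minus on x='29/9', which returns -287/90.
Using cruncher.over on x='13/7', yielding -2009/1170.
Calling jar.lodge on k='magi', v='~it', and see nil.
I use jar.lodge on k='mi', v='771', — result: nil.
Next I call cruncher.over on x='0', and see ToolError: division by zero.

Answer: {flep=cresnust, fli=flikova, magi=-2009/1170, mi=771, pisnun=195}


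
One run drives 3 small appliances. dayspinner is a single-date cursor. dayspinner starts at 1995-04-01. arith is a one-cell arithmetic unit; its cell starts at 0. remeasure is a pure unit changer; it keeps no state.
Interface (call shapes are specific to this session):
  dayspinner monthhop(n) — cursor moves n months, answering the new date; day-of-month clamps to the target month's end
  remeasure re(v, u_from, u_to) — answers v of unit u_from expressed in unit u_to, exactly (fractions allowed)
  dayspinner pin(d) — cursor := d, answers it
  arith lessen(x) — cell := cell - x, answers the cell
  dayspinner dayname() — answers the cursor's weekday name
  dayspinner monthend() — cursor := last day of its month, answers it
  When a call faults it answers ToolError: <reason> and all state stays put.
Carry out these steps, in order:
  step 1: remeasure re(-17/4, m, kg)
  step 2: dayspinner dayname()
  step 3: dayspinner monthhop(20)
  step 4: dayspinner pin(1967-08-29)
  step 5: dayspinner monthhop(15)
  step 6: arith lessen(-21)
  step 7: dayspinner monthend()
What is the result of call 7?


[in] remeasure re v=-17/4 u_from=m u_to=kg
  ToolError: incompatible units
[in] dayspinner dayname
  Saturday
[in] dayspinner monthhop n=20
  1996-12-01
[in] dayspinner pin d=1967-08-29
  1967-08-29
[in] dayspinner monthhop n=15
  1968-11-29
[in] arith lessen x=-21
  21
[in] dayspinner monthend
  1968-11-30

Answer: 1968-11-30
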